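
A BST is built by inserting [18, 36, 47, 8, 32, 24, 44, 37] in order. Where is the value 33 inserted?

Starting tree (level order): [18, 8, 36, None, None, 32, 47, 24, None, 44, None, None, None, 37]
Insertion path: 18 -> 36 -> 32
Result: insert 33 as right child of 32
Final tree (level order): [18, 8, 36, None, None, 32, 47, 24, 33, 44, None, None, None, None, None, 37]


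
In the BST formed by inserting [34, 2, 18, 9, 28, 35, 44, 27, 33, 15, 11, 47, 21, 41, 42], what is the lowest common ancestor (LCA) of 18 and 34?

Tree insertion order: [34, 2, 18, 9, 28, 35, 44, 27, 33, 15, 11, 47, 21, 41, 42]
Tree (level-order array): [34, 2, 35, None, 18, None, 44, 9, 28, 41, 47, None, 15, 27, 33, None, 42, None, None, 11, None, 21]
In a BST, the LCA of p=18, q=34 is the first node v on the
root-to-leaf path with p <= v <= q (go left if both < v, right if both > v).
Walk from root:
  at 34: 18 <= 34 <= 34, this is the LCA
LCA = 34


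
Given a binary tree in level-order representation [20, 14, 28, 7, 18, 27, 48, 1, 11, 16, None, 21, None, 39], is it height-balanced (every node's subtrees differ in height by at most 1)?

Tree (level-order array): [20, 14, 28, 7, 18, 27, 48, 1, 11, 16, None, 21, None, 39]
Definition: a tree is height-balanced if, at every node, |h(left) - h(right)| <= 1 (empty subtree has height -1).
Bottom-up per-node check:
  node 1: h_left=-1, h_right=-1, diff=0 [OK], height=0
  node 11: h_left=-1, h_right=-1, diff=0 [OK], height=0
  node 7: h_left=0, h_right=0, diff=0 [OK], height=1
  node 16: h_left=-1, h_right=-1, diff=0 [OK], height=0
  node 18: h_left=0, h_right=-1, diff=1 [OK], height=1
  node 14: h_left=1, h_right=1, diff=0 [OK], height=2
  node 21: h_left=-1, h_right=-1, diff=0 [OK], height=0
  node 27: h_left=0, h_right=-1, diff=1 [OK], height=1
  node 39: h_left=-1, h_right=-1, diff=0 [OK], height=0
  node 48: h_left=0, h_right=-1, diff=1 [OK], height=1
  node 28: h_left=1, h_right=1, diff=0 [OK], height=2
  node 20: h_left=2, h_right=2, diff=0 [OK], height=3
All nodes satisfy the balance condition.
Result: Balanced


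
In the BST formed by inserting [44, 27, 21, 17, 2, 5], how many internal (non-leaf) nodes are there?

Tree built from: [44, 27, 21, 17, 2, 5]
Tree (level-order array): [44, 27, None, 21, None, 17, None, 2, None, None, 5]
Rule: An internal node has at least one child.
Per-node child counts:
  node 44: 1 child(ren)
  node 27: 1 child(ren)
  node 21: 1 child(ren)
  node 17: 1 child(ren)
  node 2: 1 child(ren)
  node 5: 0 child(ren)
Matching nodes: [44, 27, 21, 17, 2]
Count of internal (non-leaf) nodes: 5


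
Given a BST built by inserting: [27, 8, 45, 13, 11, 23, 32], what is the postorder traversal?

Tree insertion order: [27, 8, 45, 13, 11, 23, 32]
Tree (level-order array): [27, 8, 45, None, 13, 32, None, 11, 23]
Postorder traversal: [11, 23, 13, 8, 32, 45, 27]


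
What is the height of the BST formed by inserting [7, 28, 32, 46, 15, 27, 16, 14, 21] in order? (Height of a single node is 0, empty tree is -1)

Insertion order: [7, 28, 32, 46, 15, 27, 16, 14, 21]
Tree (level-order array): [7, None, 28, 15, 32, 14, 27, None, 46, None, None, 16, None, None, None, None, 21]
Compute height bottom-up (empty subtree = -1):
  height(14) = 1 + max(-1, -1) = 0
  height(21) = 1 + max(-1, -1) = 0
  height(16) = 1 + max(-1, 0) = 1
  height(27) = 1 + max(1, -1) = 2
  height(15) = 1 + max(0, 2) = 3
  height(46) = 1 + max(-1, -1) = 0
  height(32) = 1 + max(-1, 0) = 1
  height(28) = 1 + max(3, 1) = 4
  height(7) = 1 + max(-1, 4) = 5
Height = 5


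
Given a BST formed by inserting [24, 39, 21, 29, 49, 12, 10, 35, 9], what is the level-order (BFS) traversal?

Tree insertion order: [24, 39, 21, 29, 49, 12, 10, 35, 9]
Tree (level-order array): [24, 21, 39, 12, None, 29, 49, 10, None, None, 35, None, None, 9]
BFS from the root, enqueuing left then right child of each popped node:
  queue [24] -> pop 24, enqueue [21, 39], visited so far: [24]
  queue [21, 39] -> pop 21, enqueue [12], visited so far: [24, 21]
  queue [39, 12] -> pop 39, enqueue [29, 49], visited so far: [24, 21, 39]
  queue [12, 29, 49] -> pop 12, enqueue [10], visited so far: [24, 21, 39, 12]
  queue [29, 49, 10] -> pop 29, enqueue [35], visited so far: [24, 21, 39, 12, 29]
  queue [49, 10, 35] -> pop 49, enqueue [none], visited so far: [24, 21, 39, 12, 29, 49]
  queue [10, 35] -> pop 10, enqueue [9], visited so far: [24, 21, 39, 12, 29, 49, 10]
  queue [35, 9] -> pop 35, enqueue [none], visited so far: [24, 21, 39, 12, 29, 49, 10, 35]
  queue [9] -> pop 9, enqueue [none], visited so far: [24, 21, 39, 12, 29, 49, 10, 35, 9]
Result: [24, 21, 39, 12, 29, 49, 10, 35, 9]


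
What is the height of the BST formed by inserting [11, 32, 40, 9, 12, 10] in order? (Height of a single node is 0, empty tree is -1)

Insertion order: [11, 32, 40, 9, 12, 10]
Tree (level-order array): [11, 9, 32, None, 10, 12, 40]
Compute height bottom-up (empty subtree = -1):
  height(10) = 1 + max(-1, -1) = 0
  height(9) = 1 + max(-1, 0) = 1
  height(12) = 1 + max(-1, -1) = 0
  height(40) = 1 + max(-1, -1) = 0
  height(32) = 1 + max(0, 0) = 1
  height(11) = 1 + max(1, 1) = 2
Height = 2


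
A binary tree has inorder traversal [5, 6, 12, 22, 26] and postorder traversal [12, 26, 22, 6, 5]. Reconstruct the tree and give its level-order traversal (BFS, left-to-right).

Inorder:   [5, 6, 12, 22, 26]
Postorder: [12, 26, 22, 6, 5]
Algorithm: postorder visits root last, so walk postorder right-to-left;
each value is the root of the current inorder slice — split it at that
value, recurse on the right subtree first, then the left.
Recursive splits:
  root=5; inorder splits into left=[], right=[6, 12, 22, 26]
  root=6; inorder splits into left=[], right=[12, 22, 26]
  root=22; inorder splits into left=[12], right=[26]
  root=26; inorder splits into left=[], right=[]
  root=12; inorder splits into left=[], right=[]
Reconstructed level-order: [5, 6, 22, 12, 26]


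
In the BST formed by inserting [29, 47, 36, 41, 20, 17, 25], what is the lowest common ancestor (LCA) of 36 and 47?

Tree insertion order: [29, 47, 36, 41, 20, 17, 25]
Tree (level-order array): [29, 20, 47, 17, 25, 36, None, None, None, None, None, None, 41]
In a BST, the LCA of p=36, q=47 is the first node v on the
root-to-leaf path with p <= v <= q (go left if both < v, right if both > v).
Walk from root:
  at 29: both 36 and 47 > 29, go right
  at 47: 36 <= 47 <= 47, this is the LCA
LCA = 47


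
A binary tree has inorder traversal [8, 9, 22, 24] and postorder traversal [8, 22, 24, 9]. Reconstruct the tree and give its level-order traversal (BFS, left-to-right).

Inorder:   [8, 9, 22, 24]
Postorder: [8, 22, 24, 9]
Algorithm: postorder visits root last, so walk postorder right-to-left;
each value is the root of the current inorder slice — split it at that
value, recurse on the right subtree first, then the left.
Recursive splits:
  root=9; inorder splits into left=[8], right=[22, 24]
  root=24; inorder splits into left=[22], right=[]
  root=22; inorder splits into left=[], right=[]
  root=8; inorder splits into left=[], right=[]
Reconstructed level-order: [9, 8, 24, 22]


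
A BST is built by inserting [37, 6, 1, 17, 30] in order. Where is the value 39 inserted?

Starting tree (level order): [37, 6, None, 1, 17, None, None, None, 30]
Insertion path: 37
Result: insert 39 as right child of 37
Final tree (level order): [37, 6, 39, 1, 17, None, None, None, None, None, 30]


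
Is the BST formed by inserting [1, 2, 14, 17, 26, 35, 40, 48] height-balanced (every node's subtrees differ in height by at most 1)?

Tree (level-order array): [1, None, 2, None, 14, None, 17, None, 26, None, 35, None, 40, None, 48]
Definition: a tree is height-balanced if, at every node, |h(left) - h(right)| <= 1 (empty subtree has height -1).
Bottom-up per-node check:
  node 48: h_left=-1, h_right=-1, diff=0 [OK], height=0
  node 40: h_left=-1, h_right=0, diff=1 [OK], height=1
  node 35: h_left=-1, h_right=1, diff=2 [FAIL (|-1-1|=2 > 1)], height=2
  node 26: h_left=-1, h_right=2, diff=3 [FAIL (|-1-2|=3 > 1)], height=3
  node 17: h_left=-1, h_right=3, diff=4 [FAIL (|-1-3|=4 > 1)], height=4
  node 14: h_left=-1, h_right=4, diff=5 [FAIL (|-1-4|=5 > 1)], height=5
  node 2: h_left=-1, h_right=5, diff=6 [FAIL (|-1-5|=6 > 1)], height=6
  node 1: h_left=-1, h_right=6, diff=7 [FAIL (|-1-6|=7 > 1)], height=7
Node 35 violates the condition: |-1 - 1| = 2 > 1.
Result: Not balanced


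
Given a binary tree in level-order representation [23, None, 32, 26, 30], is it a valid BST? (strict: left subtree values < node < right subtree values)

Level-order array: [23, None, 32, 26, 30]
Validate using subtree bounds (lo, hi): at each node, require lo < value < hi,
then recurse left with hi=value and right with lo=value.
Preorder trace (stopping at first violation):
  at node 23 with bounds (-inf, +inf): OK
  at node 32 with bounds (23, +inf): OK
  at node 26 with bounds (23, 32): OK
  at node 30 with bounds (32, +inf): VIOLATION
Node 30 violates its bound: not (32 < 30 < +inf).
Result: Not a valid BST


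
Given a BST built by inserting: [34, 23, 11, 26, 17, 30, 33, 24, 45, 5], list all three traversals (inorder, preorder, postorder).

Tree insertion order: [34, 23, 11, 26, 17, 30, 33, 24, 45, 5]
Tree (level-order array): [34, 23, 45, 11, 26, None, None, 5, 17, 24, 30, None, None, None, None, None, None, None, 33]
Inorder (L, root, R): [5, 11, 17, 23, 24, 26, 30, 33, 34, 45]
Preorder (root, L, R): [34, 23, 11, 5, 17, 26, 24, 30, 33, 45]
Postorder (L, R, root): [5, 17, 11, 24, 33, 30, 26, 23, 45, 34]


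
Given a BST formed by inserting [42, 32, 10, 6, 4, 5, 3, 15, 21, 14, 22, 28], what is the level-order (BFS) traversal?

Tree insertion order: [42, 32, 10, 6, 4, 5, 3, 15, 21, 14, 22, 28]
Tree (level-order array): [42, 32, None, 10, None, 6, 15, 4, None, 14, 21, 3, 5, None, None, None, 22, None, None, None, None, None, 28]
BFS from the root, enqueuing left then right child of each popped node:
  queue [42] -> pop 42, enqueue [32], visited so far: [42]
  queue [32] -> pop 32, enqueue [10], visited so far: [42, 32]
  queue [10] -> pop 10, enqueue [6, 15], visited so far: [42, 32, 10]
  queue [6, 15] -> pop 6, enqueue [4], visited so far: [42, 32, 10, 6]
  queue [15, 4] -> pop 15, enqueue [14, 21], visited so far: [42, 32, 10, 6, 15]
  queue [4, 14, 21] -> pop 4, enqueue [3, 5], visited so far: [42, 32, 10, 6, 15, 4]
  queue [14, 21, 3, 5] -> pop 14, enqueue [none], visited so far: [42, 32, 10, 6, 15, 4, 14]
  queue [21, 3, 5] -> pop 21, enqueue [22], visited so far: [42, 32, 10, 6, 15, 4, 14, 21]
  queue [3, 5, 22] -> pop 3, enqueue [none], visited so far: [42, 32, 10, 6, 15, 4, 14, 21, 3]
  queue [5, 22] -> pop 5, enqueue [none], visited so far: [42, 32, 10, 6, 15, 4, 14, 21, 3, 5]
  queue [22] -> pop 22, enqueue [28], visited so far: [42, 32, 10, 6, 15, 4, 14, 21, 3, 5, 22]
  queue [28] -> pop 28, enqueue [none], visited so far: [42, 32, 10, 6, 15, 4, 14, 21, 3, 5, 22, 28]
Result: [42, 32, 10, 6, 15, 4, 14, 21, 3, 5, 22, 28]


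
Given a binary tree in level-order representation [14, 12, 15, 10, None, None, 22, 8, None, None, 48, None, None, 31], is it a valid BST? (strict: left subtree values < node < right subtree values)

Level-order array: [14, 12, 15, 10, None, None, 22, 8, None, None, 48, None, None, 31]
Validate using subtree bounds (lo, hi): at each node, require lo < value < hi,
then recurse left with hi=value and right with lo=value.
Preorder trace (stopping at first violation):
  at node 14 with bounds (-inf, +inf): OK
  at node 12 with bounds (-inf, 14): OK
  at node 10 with bounds (-inf, 12): OK
  at node 8 with bounds (-inf, 10): OK
  at node 15 with bounds (14, +inf): OK
  at node 22 with bounds (15, +inf): OK
  at node 48 with bounds (22, +inf): OK
  at node 31 with bounds (22, 48): OK
No violation found at any node.
Result: Valid BST


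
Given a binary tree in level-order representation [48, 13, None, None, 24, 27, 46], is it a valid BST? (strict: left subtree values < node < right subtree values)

Level-order array: [48, 13, None, None, 24, 27, 46]
Validate using subtree bounds (lo, hi): at each node, require lo < value < hi,
then recurse left with hi=value and right with lo=value.
Preorder trace (stopping at first violation):
  at node 48 with bounds (-inf, +inf): OK
  at node 13 with bounds (-inf, 48): OK
  at node 24 with bounds (13, 48): OK
  at node 27 with bounds (13, 24): VIOLATION
Node 27 violates its bound: not (13 < 27 < 24).
Result: Not a valid BST


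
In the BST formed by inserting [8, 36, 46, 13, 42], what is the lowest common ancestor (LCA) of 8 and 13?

Tree insertion order: [8, 36, 46, 13, 42]
Tree (level-order array): [8, None, 36, 13, 46, None, None, 42]
In a BST, the LCA of p=8, q=13 is the first node v on the
root-to-leaf path with p <= v <= q (go left if both < v, right if both > v).
Walk from root:
  at 8: 8 <= 8 <= 13, this is the LCA
LCA = 8


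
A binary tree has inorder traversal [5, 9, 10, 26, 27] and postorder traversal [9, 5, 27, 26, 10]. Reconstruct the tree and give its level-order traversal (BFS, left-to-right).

Inorder:   [5, 9, 10, 26, 27]
Postorder: [9, 5, 27, 26, 10]
Algorithm: postorder visits root last, so walk postorder right-to-left;
each value is the root of the current inorder slice — split it at that
value, recurse on the right subtree first, then the left.
Recursive splits:
  root=10; inorder splits into left=[5, 9], right=[26, 27]
  root=26; inorder splits into left=[], right=[27]
  root=27; inorder splits into left=[], right=[]
  root=5; inorder splits into left=[], right=[9]
  root=9; inorder splits into left=[], right=[]
Reconstructed level-order: [10, 5, 26, 9, 27]


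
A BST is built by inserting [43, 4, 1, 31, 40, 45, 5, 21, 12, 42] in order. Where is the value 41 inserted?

Starting tree (level order): [43, 4, 45, 1, 31, None, None, None, None, 5, 40, None, 21, None, 42, 12]
Insertion path: 43 -> 4 -> 31 -> 40 -> 42
Result: insert 41 as left child of 42
Final tree (level order): [43, 4, 45, 1, 31, None, None, None, None, 5, 40, None, 21, None, 42, 12, None, 41]


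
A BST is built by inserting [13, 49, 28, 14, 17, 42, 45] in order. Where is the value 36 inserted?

Starting tree (level order): [13, None, 49, 28, None, 14, 42, None, 17, None, 45]
Insertion path: 13 -> 49 -> 28 -> 42
Result: insert 36 as left child of 42
Final tree (level order): [13, None, 49, 28, None, 14, 42, None, 17, 36, 45]


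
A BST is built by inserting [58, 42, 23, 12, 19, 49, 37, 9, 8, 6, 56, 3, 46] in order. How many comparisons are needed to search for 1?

Search path for 1: 58 -> 42 -> 23 -> 12 -> 9 -> 8 -> 6 -> 3
Found: False
Comparisons: 8


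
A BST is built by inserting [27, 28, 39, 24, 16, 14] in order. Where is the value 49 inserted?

Starting tree (level order): [27, 24, 28, 16, None, None, 39, 14]
Insertion path: 27 -> 28 -> 39
Result: insert 49 as right child of 39
Final tree (level order): [27, 24, 28, 16, None, None, 39, 14, None, None, 49]


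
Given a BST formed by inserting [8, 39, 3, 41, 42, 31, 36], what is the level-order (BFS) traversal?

Tree insertion order: [8, 39, 3, 41, 42, 31, 36]
Tree (level-order array): [8, 3, 39, None, None, 31, 41, None, 36, None, 42]
BFS from the root, enqueuing left then right child of each popped node:
  queue [8] -> pop 8, enqueue [3, 39], visited so far: [8]
  queue [3, 39] -> pop 3, enqueue [none], visited so far: [8, 3]
  queue [39] -> pop 39, enqueue [31, 41], visited so far: [8, 3, 39]
  queue [31, 41] -> pop 31, enqueue [36], visited so far: [8, 3, 39, 31]
  queue [41, 36] -> pop 41, enqueue [42], visited so far: [8, 3, 39, 31, 41]
  queue [36, 42] -> pop 36, enqueue [none], visited so far: [8, 3, 39, 31, 41, 36]
  queue [42] -> pop 42, enqueue [none], visited so far: [8, 3, 39, 31, 41, 36, 42]
Result: [8, 3, 39, 31, 41, 36, 42]


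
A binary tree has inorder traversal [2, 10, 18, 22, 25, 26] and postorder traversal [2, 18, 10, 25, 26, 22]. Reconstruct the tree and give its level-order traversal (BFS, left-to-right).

Inorder:   [2, 10, 18, 22, 25, 26]
Postorder: [2, 18, 10, 25, 26, 22]
Algorithm: postorder visits root last, so walk postorder right-to-left;
each value is the root of the current inorder slice — split it at that
value, recurse on the right subtree first, then the left.
Recursive splits:
  root=22; inorder splits into left=[2, 10, 18], right=[25, 26]
  root=26; inorder splits into left=[25], right=[]
  root=25; inorder splits into left=[], right=[]
  root=10; inorder splits into left=[2], right=[18]
  root=18; inorder splits into left=[], right=[]
  root=2; inorder splits into left=[], right=[]
Reconstructed level-order: [22, 10, 26, 2, 18, 25]


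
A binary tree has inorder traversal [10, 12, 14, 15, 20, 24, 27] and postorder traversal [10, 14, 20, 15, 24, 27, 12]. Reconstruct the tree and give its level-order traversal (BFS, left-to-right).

Inorder:   [10, 12, 14, 15, 20, 24, 27]
Postorder: [10, 14, 20, 15, 24, 27, 12]
Algorithm: postorder visits root last, so walk postorder right-to-left;
each value is the root of the current inorder slice — split it at that
value, recurse on the right subtree first, then the left.
Recursive splits:
  root=12; inorder splits into left=[10], right=[14, 15, 20, 24, 27]
  root=27; inorder splits into left=[14, 15, 20, 24], right=[]
  root=24; inorder splits into left=[14, 15, 20], right=[]
  root=15; inorder splits into left=[14], right=[20]
  root=20; inorder splits into left=[], right=[]
  root=14; inorder splits into left=[], right=[]
  root=10; inorder splits into left=[], right=[]
Reconstructed level-order: [12, 10, 27, 24, 15, 14, 20]


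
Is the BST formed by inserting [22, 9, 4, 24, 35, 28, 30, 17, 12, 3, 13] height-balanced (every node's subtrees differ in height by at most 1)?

Tree (level-order array): [22, 9, 24, 4, 17, None, 35, 3, None, 12, None, 28, None, None, None, None, 13, None, 30]
Definition: a tree is height-balanced if, at every node, |h(left) - h(right)| <= 1 (empty subtree has height -1).
Bottom-up per-node check:
  node 3: h_left=-1, h_right=-1, diff=0 [OK], height=0
  node 4: h_left=0, h_right=-1, diff=1 [OK], height=1
  node 13: h_left=-1, h_right=-1, diff=0 [OK], height=0
  node 12: h_left=-1, h_right=0, diff=1 [OK], height=1
  node 17: h_left=1, h_right=-1, diff=2 [FAIL (|1--1|=2 > 1)], height=2
  node 9: h_left=1, h_right=2, diff=1 [OK], height=3
  node 30: h_left=-1, h_right=-1, diff=0 [OK], height=0
  node 28: h_left=-1, h_right=0, diff=1 [OK], height=1
  node 35: h_left=1, h_right=-1, diff=2 [FAIL (|1--1|=2 > 1)], height=2
  node 24: h_left=-1, h_right=2, diff=3 [FAIL (|-1-2|=3 > 1)], height=3
  node 22: h_left=3, h_right=3, diff=0 [OK], height=4
Node 17 violates the condition: |1 - -1| = 2 > 1.
Result: Not balanced


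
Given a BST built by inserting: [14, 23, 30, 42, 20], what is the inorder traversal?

Tree insertion order: [14, 23, 30, 42, 20]
Tree (level-order array): [14, None, 23, 20, 30, None, None, None, 42]
Inorder traversal: [14, 20, 23, 30, 42]


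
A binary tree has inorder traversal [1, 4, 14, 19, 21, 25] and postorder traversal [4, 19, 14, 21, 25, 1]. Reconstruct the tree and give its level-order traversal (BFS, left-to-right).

Inorder:   [1, 4, 14, 19, 21, 25]
Postorder: [4, 19, 14, 21, 25, 1]
Algorithm: postorder visits root last, so walk postorder right-to-left;
each value is the root of the current inorder slice — split it at that
value, recurse on the right subtree first, then the left.
Recursive splits:
  root=1; inorder splits into left=[], right=[4, 14, 19, 21, 25]
  root=25; inorder splits into left=[4, 14, 19, 21], right=[]
  root=21; inorder splits into left=[4, 14, 19], right=[]
  root=14; inorder splits into left=[4], right=[19]
  root=19; inorder splits into left=[], right=[]
  root=4; inorder splits into left=[], right=[]
Reconstructed level-order: [1, 25, 21, 14, 4, 19]


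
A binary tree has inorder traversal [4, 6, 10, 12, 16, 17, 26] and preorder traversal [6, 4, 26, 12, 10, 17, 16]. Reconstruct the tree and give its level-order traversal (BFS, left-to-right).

Inorder:  [4, 6, 10, 12, 16, 17, 26]
Preorder: [6, 4, 26, 12, 10, 17, 16]
Algorithm: preorder visits root first, so consume preorder in order;
for each root, split the current inorder slice at that value into
left-subtree inorder and right-subtree inorder, then recurse.
Recursive splits:
  root=6; inorder splits into left=[4], right=[10, 12, 16, 17, 26]
  root=4; inorder splits into left=[], right=[]
  root=26; inorder splits into left=[10, 12, 16, 17], right=[]
  root=12; inorder splits into left=[10], right=[16, 17]
  root=10; inorder splits into left=[], right=[]
  root=17; inorder splits into left=[16], right=[]
  root=16; inorder splits into left=[], right=[]
Reconstructed level-order: [6, 4, 26, 12, 10, 17, 16]


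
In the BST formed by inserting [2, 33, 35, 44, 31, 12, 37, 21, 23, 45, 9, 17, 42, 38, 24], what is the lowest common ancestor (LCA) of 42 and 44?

Tree insertion order: [2, 33, 35, 44, 31, 12, 37, 21, 23, 45, 9, 17, 42, 38, 24]
Tree (level-order array): [2, None, 33, 31, 35, 12, None, None, 44, 9, 21, 37, 45, None, None, 17, 23, None, 42, None, None, None, None, None, 24, 38]
In a BST, the LCA of p=42, q=44 is the first node v on the
root-to-leaf path with p <= v <= q (go left if both < v, right if both > v).
Walk from root:
  at 2: both 42 and 44 > 2, go right
  at 33: both 42 and 44 > 33, go right
  at 35: both 42 and 44 > 35, go right
  at 44: 42 <= 44 <= 44, this is the LCA
LCA = 44


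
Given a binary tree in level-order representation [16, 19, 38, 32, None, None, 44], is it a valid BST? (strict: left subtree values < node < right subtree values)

Level-order array: [16, 19, 38, 32, None, None, 44]
Validate using subtree bounds (lo, hi): at each node, require lo < value < hi,
then recurse left with hi=value and right with lo=value.
Preorder trace (stopping at first violation):
  at node 16 with bounds (-inf, +inf): OK
  at node 19 with bounds (-inf, 16): VIOLATION
Node 19 violates its bound: not (-inf < 19 < 16).
Result: Not a valid BST


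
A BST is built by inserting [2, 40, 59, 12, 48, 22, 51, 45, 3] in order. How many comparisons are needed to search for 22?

Search path for 22: 2 -> 40 -> 12 -> 22
Found: True
Comparisons: 4


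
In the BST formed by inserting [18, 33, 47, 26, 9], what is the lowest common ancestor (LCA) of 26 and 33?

Tree insertion order: [18, 33, 47, 26, 9]
Tree (level-order array): [18, 9, 33, None, None, 26, 47]
In a BST, the LCA of p=26, q=33 is the first node v on the
root-to-leaf path with p <= v <= q (go left if both < v, right if both > v).
Walk from root:
  at 18: both 26 and 33 > 18, go right
  at 33: 26 <= 33 <= 33, this is the LCA
LCA = 33


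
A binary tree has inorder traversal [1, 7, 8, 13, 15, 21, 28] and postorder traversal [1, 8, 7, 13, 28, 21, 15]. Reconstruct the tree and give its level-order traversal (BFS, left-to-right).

Inorder:   [1, 7, 8, 13, 15, 21, 28]
Postorder: [1, 8, 7, 13, 28, 21, 15]
Algorithm: postorder visits root last, so walk postorder right-to-left;
each value is the root of the current inorder slice — split it at that
value, recurse on the right subtree first, then the left.
Recursive splits:
  root=15; inorder splits into left=[1, 7, 8, 13], right=[21, 28]
  root=21; inorder splits into left=[], right=[28]
  root=28; inorder splits into left=[], right=[]
  root=13; inorder splits into left=[1, 7, 8], right=[]
  root=7; inorder splits into left=[1], right=[8]
  root=8; inorder splits into left=[], right=[]
  root=1; inorder splits into left=[], right=[]
Reconstructed level-order: [15, 13, 21, 7, 28, 1, 8]


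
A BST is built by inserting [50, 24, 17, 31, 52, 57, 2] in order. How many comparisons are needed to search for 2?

Search path for 2: 50 -> 24 -> 17 -> 2
Found: True
Comparisons: 4


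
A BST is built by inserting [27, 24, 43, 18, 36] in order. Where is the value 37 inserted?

Starting tree (level order): [27, 24, 43, 18, None, 36]
Insertion path: 27 -> 43 -> 36
Result: insert 37 as right child of 36
Final tree (level order): [27, 24, 43, 18, None, 36, None, None, None, None, 37]


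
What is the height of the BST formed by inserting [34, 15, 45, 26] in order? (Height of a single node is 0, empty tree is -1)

Insertion order: [34, 15, 45, 26]
Tree (level-order array): [34, 15, 45, None, 26]
Compute height bottom-up (empty subtree = -1):
  height(26) = 1 + max(-1, -1) = 0
  height(15) = 1 + max(-1, 0) = 1
  height(45) = 1 + max(-1, -1) = 0
  height(34) = 1 + max(1, 0) = 2
Height = 2


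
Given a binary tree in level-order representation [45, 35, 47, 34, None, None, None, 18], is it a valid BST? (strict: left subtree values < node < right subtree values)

Level-order array: [45, 35, 47, 34, None, None, None, 18]
Validate using subtree bounds (lo, hi): at each node, require lo < value < hi,
then recurse left with hi=value and right with lo=value.
Preorder trace (stopping at first violation):
  at node 45 with bounds (-inf, +inf): OK
  at node 35 with bounds (-inf, 45): OK
  at node 34 with bounds (-inf, 35): OK
  at node 18 with bounds (-inf, 34): OK
  at node 47 with bounds (45, +inf): OK
No violation found at any node.
Result: Valid BST


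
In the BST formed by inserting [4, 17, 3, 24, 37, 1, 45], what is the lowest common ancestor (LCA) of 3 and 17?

Tree insertion order: [4, 17, 3, 24, 37, 1, 45]
Tree (level-order array): [4, 3, 17, 1, None, None, 24, None, None, None, 37, None, 45]
In a BST, the LCA of p=3, q=17 is the first node v on the
root-to-leaf path with p <= v <= q (go left if both < v, right if both > v).
Walk from root:
  at 4: 3 <= 4 <= 17, this is the LCA
LCA = 4


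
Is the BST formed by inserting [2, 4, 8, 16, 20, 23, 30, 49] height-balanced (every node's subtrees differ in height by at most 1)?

Tree (level-order array): [2, None, 4, None, 8, None, 16, None, 20, None, 23, None, 30, None, 49]
Definition: a tree is height-balanced if, at every node, |h(left) - h(right)| <= 1 (empty subtree has height -1).
Bottom-up per-node check:
  node 49: h_left=-1, h_right=-1, diff=0 [OK], height=0
  node 30: h_left=-1, h_right=0, diff=1 [OK], height=1
  node 23: h_left=-1, h_right=1, diff=2 [FAIL (|-1-1|=2 > 1)], height=2
  node 20: h_left=-1, h_right=2, diff=3 [FAIL (|-1-2|=3 > 1)], height=3
  node 16: h_left=-1, h_right=3, diff=4 [FAIL (|-1-3|=4 > 1)], height=4
  node 8: h_left=-1, h_right=4, diff=5 [FAIL (|-1-4|=5 > 1)], height=5
  node 4: h_left=-1, h_right=5, diff=6 [FAIL (|-1-5|=6 > 1)], height=6
  node 2: h_left=-1, h_right=6, diff=7 [FAIL (|-1-6|=7 > 1)], height=7
Node 23 violates the condition: |-1 - 1| = 2 > 1.
Result: Not balanced


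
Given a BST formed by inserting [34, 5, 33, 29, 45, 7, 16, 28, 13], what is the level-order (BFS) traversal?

Tree insertion order: [34, 5, 33, 29, 45, 7, 16, 28, 13]
Tree (level-order array): [34, 5, 45, None, 33, None, None, 29, None, 7, None, None, 16, 13, 28]
BFS from the root, enqueuing left then right child of each popped node:
  queue [34] -> pop 34, enqueue [5, 45], visited so far: [34]
  queue [5, 45] -> pop 5, enqueue [33], visited so far: [34, 5]
  queue [45, 33] -> pop 45, enqueue [none], visited so far: [34, 5, 45]
  queue [33] -> pop 33, enqueue [29], visited so far: [34, 5, 45, 33]
  queue [29] -> pop 29, enqueue [7], visited so far: [34, 5, 45, 33, 29]
  queue [7] -> pop 7, enqueue [16], visited so far: [34, 5, 45, 33, 29, 7]
  queue [16] -> pop 16, enqueue [13, 28], visited so far: [34, 5, 45, 33, 29, 7, 16]
  queue [13, 28] -> pop 13, enqueue [none], visited so far: [34, 5, 45, 33, 29, 7, 16, 13]
  queue [28] -> pop 28, enqueue [none], visited so far: [34, 5, 45, 33, 29, 7, 16, 13, 28]
Result: [34, 5, 45, 33, 29, 7, 16, 13, 28]


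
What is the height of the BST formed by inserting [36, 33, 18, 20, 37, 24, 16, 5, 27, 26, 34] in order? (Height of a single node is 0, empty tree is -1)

Insertion order: [36, 33, 18, 20, 37, 24, 16, 5, 27, 26, 34]
Tree (level-order array): [36, 33, 37, 18, 34, None, None, 16, 20, None, None, 5, None, None, 24, None, None, None, 27, 26]
Compute height bottom-up (empty subtree = -1):
  height(5) = 1 + max(-1, -1) = 0
  height(16) = 1 + max(0, -1) = 1
  height(26) = 1 + max(-1, -1) = 0
  height(27) = 1 + max(0, -1) = 1
  height(24) = 1 + max(-1, 1) = 2
  height(20) = 1 + max(-1, 2) = 3
  height(18) = 1 + max(1, 3) = 4
  height(34) = 1 + max(-1, -1) = 0
  height(33) = 1 + max(4, 0) = 5
  height(37) = 1 + max(-1, -1) = 0
  height(36) = 1 + max(5, 0) = 6
Height = 6


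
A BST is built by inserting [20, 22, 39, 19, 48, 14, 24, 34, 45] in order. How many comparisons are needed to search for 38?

Search path for 38: 20 -> 22 -> 39 -> 24 -> 34
Found: False
Comparisons: 5


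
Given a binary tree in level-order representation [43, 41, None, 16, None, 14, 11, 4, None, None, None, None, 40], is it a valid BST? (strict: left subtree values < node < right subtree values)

Level-order array: [43, 41, None, 16, None, 14, 11, 4, None, None, None, None, 40]
Validate using subtree bounds (lo, hi): at each node, require lo < value < hi,
then recurse left with hi=value and right with lo=value.
Preorder trace (stopping at first violation):
  at node 43 with bounds (-inf, +inf): OK
  at node 41 with bounds (-inf, 43): OK
  at node 16 with bounds (-inf, 41): OK
  at node 14 with bounds (-inf, 16): OK
  at node 4 with bounds (-inf, 14): OK
  at node 40 with bounds (4, 14): VIOLATION
Node 40 violates its bound: not (4 < 40 < 14).
Result: Not a valid BST


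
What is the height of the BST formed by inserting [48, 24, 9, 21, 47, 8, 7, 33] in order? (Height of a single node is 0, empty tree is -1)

Insertion order: [48, 24, 9, 21, 47, 8, 7, 33]
Tree (level-order array): [48, 24, None, 9, 47, 8, 21, 33, None, 7]
Compute height bottom-up (empty subtree = -1):
  height(7) = 1 + max(-1, -1) = 0
  height(8) = 1 + max(0, -1) = 1
  height(21) = 1 + max(-1, -1) = 0
  height(9) = 1 + max(1, 0) = 2
  height(33) = 1 + max(-1, -1) = 0
  height(47) = 1 + max(0, -1) = 1
  height(24) = 1 + max(2, 1) = 3
  height(48) = 1 + max(3, -1) = 4
Height = 4


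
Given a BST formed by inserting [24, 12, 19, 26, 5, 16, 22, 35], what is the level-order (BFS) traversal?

Tree insertion order: [24, 12, 19, 26, 5, 16, 22, 35]
Tree (level-order array): [24, 12, 26, 5, 19, None, 35, None, None, 16, 22]
BFS from the root, enqueuing left then right child of each popped node:
  queue [24] -> pop 24, enqueue [12, 26], visited so far: [24]
  queue [12, 26] -> pop 12, enqueue [5, 19], visited so far: [24, 12]
  queue [26, 5, 19] -> pop 26, enqueue [35], visited so far: [24, 12, 26]
  queue [5, 19, 35] -> pop 5, enqueue [none], visited so far: [24, 12, 26, 5]
  queue [19, 35] -> pop 19, enqueue [16, 22], visited so far: [24, 12, 26, 5, 19]
  queue [35, 16, 22] -> pop 35, enqueue [none], visited so far: [24, 12, 26, 5, 19, 35]
  queue [16, 22] -> pop 16, enqueue [none], visited so far: [24, 12, 26, 5, 19, 35, 16]
  queue [22] -> pop 22, enqueue [none], visited so far: [24, 12, 26, 5, 19, 35, 16, 22]
Result: [24, 12, 26, 5, 19, 35, 16, 22]


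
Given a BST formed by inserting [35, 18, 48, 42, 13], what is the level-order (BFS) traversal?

Tree insertion order: [35, 18, 48, 42, 13]
Tree (level-order array): [35, 18, 48, 13, None, 42]
BFS from the root, enqueuing left then right child of each popped node:
  queue [35] -> pop 35, enqueue [18, 48], visited so far: [35]
  queue [18, 48] -> pop 18, enqueue [13], visited so far: [35, 18]
  queue [48, 13] -> pop 48, enqueue [42], visited so far: [35, 18, 48]
  queue [13, 42] -> pop 13, enqueue [none], visited so far: [35, 18, 48, 13]
  queue [42] -> pop 42, enqueue [none], visited so far: [35, 18, 48, 13, 42]
Result: [35, 18, 48, 13, 42]


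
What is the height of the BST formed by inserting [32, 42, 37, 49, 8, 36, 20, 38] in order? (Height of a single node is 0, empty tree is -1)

Insertion order: [32, 42, 37, 49, 8, 36, 20, 38]
Tree (level-order array): [32, 8, 42, None, 20, 37, 49, None, None, 36, 38]
Compute height bottom-up (empty subtree = -1):
  height(20) = 1 + max(-1, -1) = 0
  height(8) = 1 + max(-1, 0) = 1
  height(36) = 1 + max(-1, -1) = 0
  height(38) = 1 + max(-1, -1) = 0
  height(37) = 1 + max(0, 0) = 1
  height(49) = 1 + max(-1, -1) = 0
  height(42) = 1 + max(1, 0) = 2
  height(32) = 1 + max(1, 2) = 3
Height = 3


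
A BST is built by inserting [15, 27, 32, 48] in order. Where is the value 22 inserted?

Starting tree (level order): [15, None, 27, None, 32, None, 48]
Insertion path: 15 -> 27
Result: insert 22 as left child of 27
Final tree (level order): [15, None, 27, 22, 32, None, None, None, 48]


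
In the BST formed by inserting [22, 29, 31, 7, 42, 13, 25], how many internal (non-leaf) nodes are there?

Tree built from: [22, 29, 31, 7, 42, 13, 25]
Tree (level-order array): [22, 7, 29, None, 13, 25, 31, None, None, None, None, None, 42]
Rule: An internal node has at least one child.
Per-node child counts:
  node 22: 2 child(ren)
  node 7: 1 child(ren)
  node 13: 0 child(ren)
  node 29: 2 child(ren)
  node 25: 0 child(ren)
  node 31: 1 child(ren)
  node 42: 0 child(ren)
Matching nodes: [22, 7, 29, 31]
Count of internal (non-leaf) nodes: 4


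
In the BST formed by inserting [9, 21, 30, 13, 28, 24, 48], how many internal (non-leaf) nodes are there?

Tree built from: [9, 21, 30, 13, 28, 24, 48]
Tree (level-order array): [9, None, 21, 13, 30, None, None, 28, 48, 24]
Rule: An internal node has at least one child.
Per-node child counts:
  node 9: 1 child(ren)
  node 21: 2 child(ren)
  node 13: 0 child(ren)
  node 30: 2 child(ren)
  node 28: 1 child(ren)
  node 24: 0 child(ren)
  node 48: 0 child(ren)
Matching nodes: [9, 21, 30, 28]
Count of internal (non-leaf) nodes: 4


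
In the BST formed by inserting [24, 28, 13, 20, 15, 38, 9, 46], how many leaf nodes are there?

Tree built from: [24, 28, 13, 20, 15, 38, 9, 46]
Tree (level-order array): [24, 13, 28, 9, 20, None, 38, None, None, 15, None, None, 46]
Rule: A leaf has 0 children.
Per-node child counts:
  node 24: 2 child(ren)
  node 13: 2 child(ren)
  node 9: 0 child(ren)
  node 20: 1 child(ren)
  node 15: 0 child(ren)
  node 28: 1 child(ren)
  node 38: 1 child(ren)
  node 46: 0 child(ren)
Matching nodes: [9, 15, 46]
Count of leaf nodes: 3


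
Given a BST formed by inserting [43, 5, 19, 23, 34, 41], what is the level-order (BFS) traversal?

Tree insertion order: [43, 5, 19, 23, 34, 41]
Tree (level-order array): [43, 5, None, None, 19, None, 23, None, 34, None, 41]
BFS from the root, enqueuing left then right child of each popped node:
  queue [43] -> pop 43, enqueue [5], visited so far: [43]
  queue [5] -> pop 5, enqueue [19], visited so far: [43, 5]
  queue [19] -> pop 19, enqueue [23], visited so far: [43, 5, 19]
  queue [23] -> pop 23, enqueue [34], visited so far: [43, 5, 19, 23]
  queue [34] -> pop 34, enqueue [41], visited so far: [43, 5, 19, 23, 34]
  queue [41] -> pop 41, enqueue [none], visited so far: [43, 5, 19, 23, 34, 41]
Result: [43, 5, 19, 23, 34, 41]


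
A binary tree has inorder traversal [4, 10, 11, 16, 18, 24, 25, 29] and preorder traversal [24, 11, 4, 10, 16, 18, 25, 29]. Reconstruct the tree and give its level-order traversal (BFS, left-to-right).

Inorder:  [4, 10, 11, 16, 18, 24, 25, 29]
Preorder: [24, 11, 4, 10, 16, 18, 25, 29]
Algorithm: preorder visits root first, so consume preorder in order;
for each root, split the current inorder slice at that value into
left-subtree inorder and right-subtree inorder, then recurse.
Recursive splits:
  root=24; inorder splits into left=[4, 10, 11, 16, 18], right=[25, 29]
  root=11; inorder splits into left=[4, 10], right=[16, 18]
  root=4; inorder splits into left=[], right=[10]
  root=10; inorder splits into left=[], right=[]
  root=16; inorder splits into left=[], right=[18]
  root=18; inorder splits into left=[], right=[]
  root=25; inorder splits into left=[], right=[29]
  root=29; inorder splits into left=[], right=[]
Reconstructed level-order: [24, 11, 25, 4, 16, 29, 10, 18]


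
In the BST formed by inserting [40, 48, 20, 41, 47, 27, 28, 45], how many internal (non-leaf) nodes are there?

Tree built from: [40, 48, 20, 41, 47, 27, 28, 45]
Tree (level-order array): [40, 20, 48, None, 27, 41, None, None, 28, None, 47, None, None, 45]
Rule: An internal node has at least one child.
Per-node child counts:
  node 40: 2 child(ren)
  node 20: 1 child(ren)
  node 27: 1 child(ren)
  node 28: 0 child(ren)
  node 48: 1 child(ren)
  node 41: 1 child(ren)
  node 47: 1 child(ren)
  node 45: 0 child(ren)
Matching nodes: [40, 20, 27, 48, 41, 47]
Count of internal (non-leaf) nodes: 6


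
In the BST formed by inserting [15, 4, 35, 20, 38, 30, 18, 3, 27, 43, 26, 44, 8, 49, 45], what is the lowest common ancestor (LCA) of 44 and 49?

Tree insertion order: [15, 4, 35, 20, 38, 30, 18, 3, 27, 43, 26, 44, 8, 49, 45]
Tree (level-order array): [15, 4, 35, 3, 8, 20, 38, None, None, None, None, 18, 30, None, 43, None, None, 27, None, None, 44, 26, None, None, 49, None, None, 45]
In a BST, the LCA of p=44, q=49 is the first node v on the
root-to-leaf path with p <= v <= q (go left if both < v, right if both > v).
Walk from root:
  at 15: both 44 and 49 > 15, go right
  at 35: both 44 and 49 > 35, go right
  at 38: both 44 and 49 > 38, go right
  at 43: both 44 and 49 > 43, go right
  at 44: 44 <= 44 <= 49, this is the LCA
LCA = 44


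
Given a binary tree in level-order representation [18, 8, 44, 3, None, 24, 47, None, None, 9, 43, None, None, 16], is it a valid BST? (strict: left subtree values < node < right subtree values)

Level-order array: [18, 8, 44, 3, None, 24, 47, None, None, 9, 43, None, None, 16]
Validate using subtree bounds (lo, hi): at each node, require lo < value < hi,
then recurse left with hi=value and right with lo=value.
Preorder trace (stopping at first violation):
  at node 18 with bounds (-inf, +inf): OK
  at node 8 with bounds (-inf, 18): OK
  at node 3 with bounds (-inf, 8): OK
  at node 44 with bounds (18, +inf): OK
  at node 24 with bounds (18, 44): OK
  at node 9 with bounds (18, 24): VIOLATION
Node 9 violates its bound: not (18 < 9 < 24).
Result: Not a valid BST


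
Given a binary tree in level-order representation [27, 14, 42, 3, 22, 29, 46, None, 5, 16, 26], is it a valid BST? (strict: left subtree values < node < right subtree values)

Level-order array: [27, 14, 42, 3, 22, 29, 46, None, 5, 16, 26]
Validate using subtree bounds (lo, hi): at each node, require lo < value < hi,
then recurse left with hi=value and right with lo=value.
Preorder trace (stopping at first violation):
  at node 27 with bounds (-inf, +inf): OK
  at node 14 with bounds (-inf, 27): OK
  at node 3 with bounds (-inf, 14): OK
  at node 5 with bounds (3, 14): OK
  at node 22 with bounds (14, 27): OK
  at node 16 with bounds (14, 22): OK
  at node 26 with bounds (22, 27): OK
  at node 42 with bounds (27, +inf): OK
  at node 29 with bounds (27, 42): OK
  at node 46 with bounds (42, +inf): OK
No violation found at any node.
Result: Valid BST


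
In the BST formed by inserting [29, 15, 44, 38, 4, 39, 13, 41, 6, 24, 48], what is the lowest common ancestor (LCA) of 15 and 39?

Tree insertion order: [29, 15, 44, 38, 4, 39, 13, 41, 6, 24, 48]
Tree (level-order array): [29, 15, 44, 4, 24, 38, 48, None, 13, None, None, None, 39, None, None, 6, None, None, 41]
In a BST, the LCA of p=15, q=39 is the first node v on the
root-to-leaf path with p <= v <= q (go left if both < v, right if both > v).
Walk from root:
  at 29: 15 <= 29 <= 39, this is the LCA
LCA = 29


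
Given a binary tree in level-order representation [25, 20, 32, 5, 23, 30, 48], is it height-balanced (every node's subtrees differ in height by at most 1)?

Tree (level-order array): [25, 20, 32, 5, 23, 30, 48]
Definition: a tree is height-balanced if, at every node, |h(left) - h(right)| <= 1 (empty subtree has height -1).
Bottom-up per-node check:
  node 5: h_left=-1, h_right=-1, diff=0 [OK], height=0
  node 23: h_left=-1, h_right=-1, diff=0 [OK], height=0
  node 20: h_left=0, h_right=0, diff=0 [OK], height=1
  node 30: h_left=-1, h_right=-1, diff=0 [OK], height=0
  node 48: h_left=-1, h_right=-1, diff=0 [OK], height=0
  node 32: h_left=0, h_right=0, diff=0 [OK], height=1
  node 25: h_left=1, h_right=1, diff=0 [OK], height=2
All nodes satisfy the balance condition.
Result: Balanced
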